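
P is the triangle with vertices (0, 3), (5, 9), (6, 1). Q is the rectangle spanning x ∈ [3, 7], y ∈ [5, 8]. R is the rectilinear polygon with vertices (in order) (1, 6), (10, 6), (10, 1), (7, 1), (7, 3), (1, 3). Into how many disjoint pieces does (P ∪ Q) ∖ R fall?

2

(P ∪ Q) ∖ R splits into 2 disjoint pieces (area 8.6292, area 6.35).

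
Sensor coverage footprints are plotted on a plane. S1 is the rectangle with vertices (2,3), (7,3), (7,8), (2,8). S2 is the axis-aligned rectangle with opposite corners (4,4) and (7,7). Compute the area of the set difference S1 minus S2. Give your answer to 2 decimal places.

|S1∩S2|: x∈[4,7], y∈[4,7] → 3·3 = 9.
|S1| = 25.
|S1 ∖ S2| = |S1| − |S1∩S2| = 25 − 9 = 16.00.

16.00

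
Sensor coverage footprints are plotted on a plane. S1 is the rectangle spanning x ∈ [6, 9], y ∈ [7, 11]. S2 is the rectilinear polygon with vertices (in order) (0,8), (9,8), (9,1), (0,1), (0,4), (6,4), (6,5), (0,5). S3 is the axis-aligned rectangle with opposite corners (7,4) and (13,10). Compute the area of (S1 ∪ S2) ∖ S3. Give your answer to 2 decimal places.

|S1 ∪ S2| = 66.
|(S1 ∪ S2) ∩ S3| = 12.
|(S1 ∪ S2) ∖ S3| = 66 − 12 = 54.00.

54.00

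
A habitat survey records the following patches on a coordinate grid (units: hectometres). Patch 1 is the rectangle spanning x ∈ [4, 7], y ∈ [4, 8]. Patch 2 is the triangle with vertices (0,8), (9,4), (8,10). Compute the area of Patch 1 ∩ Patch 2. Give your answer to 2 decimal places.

7.33

The intersection is the polygon with vertices (4,8), (7,8), (7,4.889), (4,6.222).
By the shoelace formula its area is 7.33.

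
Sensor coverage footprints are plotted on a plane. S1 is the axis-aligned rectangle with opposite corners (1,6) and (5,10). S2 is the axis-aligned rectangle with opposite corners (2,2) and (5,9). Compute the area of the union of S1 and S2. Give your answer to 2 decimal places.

By inclusion–exclusion:
Individual areas: |S1| = 16, |S2| = 21.
|S1∩S2|: x∈[2,5], y∈[6,9] → 3·3 = 9.
|S1 ∪ S2| = 37 − 9 = 28.00.

28.00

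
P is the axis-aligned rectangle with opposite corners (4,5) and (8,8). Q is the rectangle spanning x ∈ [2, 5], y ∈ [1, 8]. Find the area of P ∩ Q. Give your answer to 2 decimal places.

3.00

|P∩Q|: x∈[4,5], y∈[5,8] → 1·3 = 3.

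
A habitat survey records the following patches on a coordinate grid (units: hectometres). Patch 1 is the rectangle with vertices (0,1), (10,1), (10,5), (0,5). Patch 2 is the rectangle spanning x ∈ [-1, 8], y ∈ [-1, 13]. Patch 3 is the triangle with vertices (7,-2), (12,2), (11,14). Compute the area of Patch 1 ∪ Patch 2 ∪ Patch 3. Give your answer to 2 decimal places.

By inclusion–exclusion:
Individual areas: |Patch 1| = 40, |Patch 2| = 126, |Patch 3| = 32.
|Patch 1∩Patch 2|: x∈[0,8], y∈[1,5] → 8·4 = 32.
|Patch 1∩Patch 3| = 7.
|Patch 2∩Patch 3| = 1.125.
|Patch 1∩Patch 2∩Patch 3| = 0.125.
|Patch 1 ∪ Patch 2 ∪ Patch 3| = 198 − 40.125 + 0.125 = 158.00.

158.00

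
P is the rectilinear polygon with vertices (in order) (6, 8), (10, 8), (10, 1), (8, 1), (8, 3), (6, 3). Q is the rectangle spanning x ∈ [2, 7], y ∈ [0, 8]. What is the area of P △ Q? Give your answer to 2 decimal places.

|P| = 24, |Q| = 40, |P∩Q| = 5.
|P △ Q| = |P| + |Q| − 2·|P∩Q| = 24 + 40 − 10 = 54.00.

54.00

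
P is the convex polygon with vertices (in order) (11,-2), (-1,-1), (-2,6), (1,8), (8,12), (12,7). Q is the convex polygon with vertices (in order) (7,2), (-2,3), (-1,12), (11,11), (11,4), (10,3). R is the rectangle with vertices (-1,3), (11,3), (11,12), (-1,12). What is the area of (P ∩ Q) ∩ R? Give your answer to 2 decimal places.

77.87

The region (P ∩ Q) ∩ R is the polygon with vertices (1,8), (6.854,11.345), (8.643,11.196), (11,8.25), (11,4), (10,3), (-1,3), (-1,6.667).
By the shoelace formula its area is 77.87.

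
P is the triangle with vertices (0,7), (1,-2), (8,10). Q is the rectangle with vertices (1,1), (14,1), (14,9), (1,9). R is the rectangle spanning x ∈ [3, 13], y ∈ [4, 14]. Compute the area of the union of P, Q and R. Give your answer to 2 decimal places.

161.31

By inclusion–exclusion:
Individual areas: |P| = 37.5, |Q| = 104, |R| = 100.
|P∩Q| = 29.1458.
|P∩R| = 14.8125.
|Q∩R|: x∈[3,13], y∈[4,9] → 10·5 = 50.
|P∩Q∩R| = 13.7708.
|P ∪ Q ∪ R| = 241.5 − 93.9583 + 13.7708 = 161.31.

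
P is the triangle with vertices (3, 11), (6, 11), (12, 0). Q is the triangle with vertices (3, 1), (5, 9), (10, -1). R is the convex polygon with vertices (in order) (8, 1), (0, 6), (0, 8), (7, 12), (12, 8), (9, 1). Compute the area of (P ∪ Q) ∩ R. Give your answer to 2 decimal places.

|P ∪ Q| = 46.3541.
|(P ∪ Q) ∩ R| = 31.29.

31.29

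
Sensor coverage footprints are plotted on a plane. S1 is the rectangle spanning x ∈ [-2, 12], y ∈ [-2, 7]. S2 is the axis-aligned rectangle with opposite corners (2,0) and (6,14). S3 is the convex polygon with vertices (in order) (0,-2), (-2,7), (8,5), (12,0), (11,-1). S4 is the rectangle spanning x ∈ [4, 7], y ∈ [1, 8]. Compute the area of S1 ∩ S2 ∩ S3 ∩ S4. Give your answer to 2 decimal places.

9.20

The intersection is the polygon with vertices (6,5.4), (6,1), (4,1), (4,5.8).
By the shoelace formula its area is 9.20.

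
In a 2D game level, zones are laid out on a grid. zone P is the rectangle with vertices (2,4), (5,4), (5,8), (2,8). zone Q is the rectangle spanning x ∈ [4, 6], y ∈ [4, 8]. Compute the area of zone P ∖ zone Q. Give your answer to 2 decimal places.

|zone P∩zone Q|: x∈[4,5], y∈[4,8] → 1·4 = 4.
|zone P| = 12.
|zone P ∖ zone Q| = |zone P| − |zone P∩zone Q| = 12 − 4 = 8.00.

8.00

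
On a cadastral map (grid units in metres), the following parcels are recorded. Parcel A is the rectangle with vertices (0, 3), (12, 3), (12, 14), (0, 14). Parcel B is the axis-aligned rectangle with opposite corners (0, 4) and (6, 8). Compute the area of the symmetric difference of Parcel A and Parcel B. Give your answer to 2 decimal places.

|Parcel A∩Parcel B|: x∈[0,6], y∈[4,8] → 6·4 = 24.
|Parcel A △ Parcel B| = |Parcel A| + |Parcel B| − 2·|Parcel A∩Parcel B| = 132 + 24 − 48 = 108.00.

108.00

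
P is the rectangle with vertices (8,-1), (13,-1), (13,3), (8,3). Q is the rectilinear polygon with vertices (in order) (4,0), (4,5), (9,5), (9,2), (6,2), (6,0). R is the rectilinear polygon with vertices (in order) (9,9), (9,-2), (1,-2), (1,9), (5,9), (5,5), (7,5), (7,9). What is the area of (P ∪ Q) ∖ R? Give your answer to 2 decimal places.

|P ∪ Q| = 38.
|(P ∪ Q) ∩ R| = 22.
|(P ∪ Q) ∖ R| = 38 − 22 = 16.00.

16.00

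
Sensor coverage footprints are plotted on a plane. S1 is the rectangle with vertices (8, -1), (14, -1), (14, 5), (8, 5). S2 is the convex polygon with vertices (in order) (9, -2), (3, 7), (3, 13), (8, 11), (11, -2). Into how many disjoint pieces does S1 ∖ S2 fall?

2

S1 ∖ S2 splits into 2 disjoint pieces (area 23.5385, area 0.0833).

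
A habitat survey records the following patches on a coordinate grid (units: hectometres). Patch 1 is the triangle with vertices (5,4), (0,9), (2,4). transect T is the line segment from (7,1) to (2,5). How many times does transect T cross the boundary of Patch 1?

1

The segment meets the boundary at (3.25,4).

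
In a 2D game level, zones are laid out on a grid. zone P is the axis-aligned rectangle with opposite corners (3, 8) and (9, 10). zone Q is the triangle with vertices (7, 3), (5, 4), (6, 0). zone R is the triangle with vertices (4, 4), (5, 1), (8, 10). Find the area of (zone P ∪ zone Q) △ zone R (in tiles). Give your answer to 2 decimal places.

|zone P ∪ zone Q| = 15.5.
|(zone P ∪ zone Q) ∩ zone R| = 1.3095.
|(zone P ∪ zone Q) △ zone R| = 15.5 + 9 − 2.619 = 21.88.

21.88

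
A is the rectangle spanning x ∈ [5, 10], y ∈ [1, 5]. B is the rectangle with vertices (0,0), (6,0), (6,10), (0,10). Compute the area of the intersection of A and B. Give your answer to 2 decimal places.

|A∩B|: x∈[5,6], y∈[1,5] → 1·4 = 4.

4.00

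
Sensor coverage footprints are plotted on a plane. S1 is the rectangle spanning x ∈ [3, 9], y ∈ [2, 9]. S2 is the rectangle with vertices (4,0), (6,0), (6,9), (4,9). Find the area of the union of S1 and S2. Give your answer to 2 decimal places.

46.00

By inclusion–exclusion:
Individual areas: |S1| = 42, |S2| = 18.
|S1∩S2|: x∈[4,6], y∈[2,9] → 2·7 = 14.
|S1 ∪ S2| = 60 − 14 = 46.00.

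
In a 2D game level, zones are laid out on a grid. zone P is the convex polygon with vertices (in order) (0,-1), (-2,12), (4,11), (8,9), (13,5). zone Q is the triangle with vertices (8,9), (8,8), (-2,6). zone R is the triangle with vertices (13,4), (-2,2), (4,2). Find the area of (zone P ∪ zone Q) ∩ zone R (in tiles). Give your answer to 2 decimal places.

5.28

The region (zone P ∪ zone Q) ∩ zone R is the polygon with vertices (8.821,3.071), (4,2), (-0.462,2), (-0.492,2.201), (9.953,3.594).
By the shoelace formula its area is 5.28.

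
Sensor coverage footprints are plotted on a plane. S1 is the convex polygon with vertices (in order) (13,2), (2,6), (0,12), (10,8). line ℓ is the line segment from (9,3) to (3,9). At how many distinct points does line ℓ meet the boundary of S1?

1

The segment meets the boundary at (8.286,3.714).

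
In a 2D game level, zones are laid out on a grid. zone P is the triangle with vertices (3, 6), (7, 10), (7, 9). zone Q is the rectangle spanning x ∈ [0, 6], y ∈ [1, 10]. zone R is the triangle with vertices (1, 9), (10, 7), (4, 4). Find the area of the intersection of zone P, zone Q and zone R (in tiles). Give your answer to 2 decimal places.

The intersection is the polygon with vertices (3,6), (5.091,8.091), (5.629,7.971).
By the shoelace formula its area is 0.69.

0.69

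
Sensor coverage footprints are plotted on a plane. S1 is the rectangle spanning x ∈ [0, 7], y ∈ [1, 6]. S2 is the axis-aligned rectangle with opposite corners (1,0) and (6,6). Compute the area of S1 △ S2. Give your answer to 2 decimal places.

|S1∩S2|: x∈[1,6], y∈[1,6] → 5·5 = 25.
|S1 △ S2| = |S1| + |S2| − 2·|S1∩S2| = 35 + 30 − 50 = 15.00.

15.00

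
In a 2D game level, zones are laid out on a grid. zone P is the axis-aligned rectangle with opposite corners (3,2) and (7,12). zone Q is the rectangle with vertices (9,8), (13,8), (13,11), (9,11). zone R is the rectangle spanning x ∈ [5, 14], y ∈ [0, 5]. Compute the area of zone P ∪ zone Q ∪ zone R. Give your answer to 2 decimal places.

By inclusion–exclusion:
Individual areas: |zone P| = 40, |zone Q| = 12, |zone R| = 45.
|zone P∩zone Q| = 0 (no overlap).
|zone P∩zone R|: x∈[5,7], y∈[2,5] → 2·3 = 6.
|zone Q∩zone R| = 0 (no overlap).
|zone P∩zone Q∩zone R| = 0.
|zone P ∪ zone Q ∪ zone R| = 97 − 6 + 0 = 91.00.

91.00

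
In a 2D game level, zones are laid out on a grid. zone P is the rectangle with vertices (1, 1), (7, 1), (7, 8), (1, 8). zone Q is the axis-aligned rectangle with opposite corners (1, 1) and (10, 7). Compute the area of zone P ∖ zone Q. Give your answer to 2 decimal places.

6.00

|zone P∩zone Q|: x∈[1,7], y∈[1,7] → 6·6 = 36.
|zone P| = 42.
|zone P ∖ zone Q| = |zone P| − |zone P∩zone Q| = 42 − 36 = 6.00.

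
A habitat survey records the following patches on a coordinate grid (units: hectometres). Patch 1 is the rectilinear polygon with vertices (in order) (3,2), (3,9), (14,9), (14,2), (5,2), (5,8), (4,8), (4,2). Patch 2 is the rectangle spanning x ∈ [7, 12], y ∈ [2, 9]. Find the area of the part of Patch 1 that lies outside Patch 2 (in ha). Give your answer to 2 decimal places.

36.00

|Patch 1| = 71, |Patch 1∩Patch 2| = 35.
|Patch 1 ∖ Patch 2| = |Patch 1| − |Patch 1∩Patch 2| = 71 − 35 = 36.00.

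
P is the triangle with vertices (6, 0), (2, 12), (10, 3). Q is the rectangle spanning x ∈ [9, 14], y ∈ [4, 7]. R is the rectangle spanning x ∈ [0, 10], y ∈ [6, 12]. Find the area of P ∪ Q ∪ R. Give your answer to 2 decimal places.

93.99

By inclusion–exclusion:
Individual areas: |P| = 30, |Q| = 15, |R| = 60.
|P∩Q| = 0.0069.
|P∩R| = 10.
|Q∩R|: x∈[9,10], y∈[6,7] → 1·1 = 1.
|P∩Q∩R| = 0.
|P ∪ Q ∪ R| = 105 − 11.0069 + 0 = 93.99.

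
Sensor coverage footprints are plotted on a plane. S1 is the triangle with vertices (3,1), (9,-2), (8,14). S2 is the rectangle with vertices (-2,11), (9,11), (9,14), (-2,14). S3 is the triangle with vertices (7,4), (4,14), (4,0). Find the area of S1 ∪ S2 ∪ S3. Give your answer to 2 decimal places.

85.32

By inclusion–exclusion:
Individual areas: |S1| = 46.5, |S2| = 33, |S3| = 21.
|S1∩S2| = 2.012.
|S1∩S3| = 11.8172.
|S2∩S3| = 1.35.
|S1∩S2∩S3| = 0.
|S1 ∪ S2 ∪ S3| = 100.5 − 15.1792 + 0 = 85.32.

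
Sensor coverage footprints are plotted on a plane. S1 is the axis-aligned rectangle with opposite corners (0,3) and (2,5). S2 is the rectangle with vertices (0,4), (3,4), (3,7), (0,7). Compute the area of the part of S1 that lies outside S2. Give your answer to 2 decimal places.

|S1∩S2|: x∈[0,2], y∈[4,5] → 2·1 = 2.
|S1| = 4.
|S1 ∖ S2| = |S1| − |S1∩S2| = 4 − 2 = 2.00.

2.00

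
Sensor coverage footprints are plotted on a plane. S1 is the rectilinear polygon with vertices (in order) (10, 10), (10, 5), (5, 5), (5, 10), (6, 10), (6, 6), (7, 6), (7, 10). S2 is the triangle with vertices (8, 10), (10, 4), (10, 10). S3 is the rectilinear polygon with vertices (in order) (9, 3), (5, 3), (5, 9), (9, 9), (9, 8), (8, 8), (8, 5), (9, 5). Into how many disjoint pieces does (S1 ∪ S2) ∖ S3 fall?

(S1 ∪ S2) ∖ S3 splits into 2 disjoint pieces (area 10.1667, area 1).

2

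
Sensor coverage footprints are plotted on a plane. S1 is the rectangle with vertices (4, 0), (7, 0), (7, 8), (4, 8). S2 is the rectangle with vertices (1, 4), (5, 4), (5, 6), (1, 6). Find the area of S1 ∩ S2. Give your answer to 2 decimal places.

2.00

|S1∩S2|: x∈[4,5], y∈[4,6] → 1·2 = 2.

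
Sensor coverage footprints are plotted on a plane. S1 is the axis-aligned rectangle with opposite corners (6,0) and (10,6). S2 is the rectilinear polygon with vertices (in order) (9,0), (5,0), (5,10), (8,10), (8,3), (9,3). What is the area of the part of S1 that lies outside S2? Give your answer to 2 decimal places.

9.00

|S1| = 24, |S1∩S2| = 15.
|S1 ∖ S2| = |S1| − |S1∩S2| = 24 − 15 = 9.00.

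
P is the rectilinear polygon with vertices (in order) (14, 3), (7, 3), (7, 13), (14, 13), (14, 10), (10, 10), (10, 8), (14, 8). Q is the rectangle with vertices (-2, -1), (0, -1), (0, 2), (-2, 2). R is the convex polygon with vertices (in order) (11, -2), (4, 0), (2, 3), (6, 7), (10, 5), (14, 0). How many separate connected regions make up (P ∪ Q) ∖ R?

2

(P ∪ Q) ∖ R splits into 2 disjoint pieces (area 52.15, area 6).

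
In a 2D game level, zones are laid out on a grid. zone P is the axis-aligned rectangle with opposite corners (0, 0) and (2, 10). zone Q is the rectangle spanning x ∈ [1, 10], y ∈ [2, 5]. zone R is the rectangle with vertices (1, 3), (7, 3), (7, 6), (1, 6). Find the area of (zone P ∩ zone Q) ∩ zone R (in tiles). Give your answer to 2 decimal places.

The region (zone P ∩ zone Q) ∩ zone R is the polygon with vertices (1,5), (2,5), (2,3), (1,3).
By the shoelace formula its area is 2.00.

2.00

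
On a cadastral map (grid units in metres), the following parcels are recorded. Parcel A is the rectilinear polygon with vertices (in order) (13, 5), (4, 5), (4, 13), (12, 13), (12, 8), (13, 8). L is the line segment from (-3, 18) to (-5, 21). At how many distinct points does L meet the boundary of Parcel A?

The segment lies entirely outside Parcel A and never meets its boundary.

0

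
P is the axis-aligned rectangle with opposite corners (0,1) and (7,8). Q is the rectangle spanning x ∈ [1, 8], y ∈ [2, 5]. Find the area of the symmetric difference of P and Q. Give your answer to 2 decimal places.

|P∩Q|: x∈[1,7], y∈[2,5] → 6·3 = 18.
|P △ Q| = |P| + |Q| − 2·|P∩Q| = 49 + 21 − 36 = 34.00.

34.00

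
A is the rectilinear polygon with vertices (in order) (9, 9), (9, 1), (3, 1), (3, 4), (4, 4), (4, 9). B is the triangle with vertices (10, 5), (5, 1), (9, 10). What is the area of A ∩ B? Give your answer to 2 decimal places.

11.38

The intersection is the polygon with vertices (9,4.2), (5,1), (8.556,9), (9,9).
By the shoelace formula its area is 11.38.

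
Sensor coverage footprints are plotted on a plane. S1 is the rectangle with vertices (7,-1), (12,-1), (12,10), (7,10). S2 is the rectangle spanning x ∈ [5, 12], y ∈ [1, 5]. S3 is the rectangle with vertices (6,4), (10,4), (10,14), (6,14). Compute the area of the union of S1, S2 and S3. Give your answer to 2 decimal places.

By inclusion–exclusion:
Individual areas: |S1| = 55, |S2| = 28, |S3| = 40.
|S1∩S2|: x∈[7,12], y∈[1,5] → 5·4 = 20.
|S1∩S3|: x∈[7,10], y∈[4,10] → 3·6 = 18.
|S2∩S3|: x∈[6,10], y∈[4,5] → 4·1 = 4.
|S1∩S2∩S3| = 3.
|S1 ∪ S2 ∪ S3| = 123 − 42 + 3 = 84.00.

84.00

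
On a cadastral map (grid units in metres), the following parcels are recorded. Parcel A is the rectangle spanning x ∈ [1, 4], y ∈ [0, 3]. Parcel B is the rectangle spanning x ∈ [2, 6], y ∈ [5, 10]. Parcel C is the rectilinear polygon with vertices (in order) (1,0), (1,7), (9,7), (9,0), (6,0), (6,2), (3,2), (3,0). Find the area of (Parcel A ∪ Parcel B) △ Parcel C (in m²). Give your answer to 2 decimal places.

|Parcel A ∪ Parcel B| = 29.
|(Parcel A ∪ Parcel B) ∩ Parcel C| = 15.
|(Parcel A ∪ Parcel B) △ Parcel C| = 29 + 50 − 30 = 49.00.

49.00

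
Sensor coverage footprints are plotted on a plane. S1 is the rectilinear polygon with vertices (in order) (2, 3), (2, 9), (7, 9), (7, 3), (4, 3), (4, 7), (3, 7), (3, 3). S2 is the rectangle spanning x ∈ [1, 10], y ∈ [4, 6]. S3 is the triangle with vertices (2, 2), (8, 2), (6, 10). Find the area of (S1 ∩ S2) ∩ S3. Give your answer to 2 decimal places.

6.00

|S1 ∩ S2| = 8.
|(S1 ∩ S2) ∩ S3| = 6.00.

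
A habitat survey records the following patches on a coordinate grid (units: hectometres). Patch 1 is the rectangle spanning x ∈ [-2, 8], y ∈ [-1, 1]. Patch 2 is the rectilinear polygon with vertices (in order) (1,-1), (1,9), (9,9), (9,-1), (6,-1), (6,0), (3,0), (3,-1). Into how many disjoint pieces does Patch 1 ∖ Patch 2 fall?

2

Patch 1 ∖ Patch 2 splits into 2 disjoint pieces (area 6, area 3).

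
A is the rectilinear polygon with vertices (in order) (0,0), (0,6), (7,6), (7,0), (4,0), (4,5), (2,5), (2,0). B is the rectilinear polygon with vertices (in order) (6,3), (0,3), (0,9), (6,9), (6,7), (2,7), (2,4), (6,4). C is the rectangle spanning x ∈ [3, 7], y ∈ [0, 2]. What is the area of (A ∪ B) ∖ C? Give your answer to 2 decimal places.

|A ∪ B| = 48.
|(A ∪ B) ∩ C| = 6.
|(A ∪ B) ∖ C| = 48 − 6 = 42.00.

42.00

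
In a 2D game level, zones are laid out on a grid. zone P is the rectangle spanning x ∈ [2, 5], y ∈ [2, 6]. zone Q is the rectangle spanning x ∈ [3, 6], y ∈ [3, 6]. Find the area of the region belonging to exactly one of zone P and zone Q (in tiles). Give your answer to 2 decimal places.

9.00

|zone P∩zone Q|: x∈[3,5], y∈[3,6] → 2·3 = 6.
|zone P △ zone Q| = |zone P| + |zone Q| − 2·|zone P∩zone Q| = 12 + 9 − 12 = 9.00.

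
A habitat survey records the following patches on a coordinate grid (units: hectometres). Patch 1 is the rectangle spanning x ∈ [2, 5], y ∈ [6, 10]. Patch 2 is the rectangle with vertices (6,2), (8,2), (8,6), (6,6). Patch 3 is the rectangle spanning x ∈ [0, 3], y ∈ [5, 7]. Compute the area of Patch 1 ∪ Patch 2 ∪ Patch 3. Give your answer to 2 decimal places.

By inclusion–exclusion:
Individual areas: |Patch 1| = 12, |Patch 2| = 8, |Patch 3| = 6.
|Patch 1∩Patch 2| = 0 (no overlap).
|Patch 1∩Patch 3|: x∈[2,3], y∈[6,7] → 1·1 = 1.
|Patch 2∩Patch 3| = 0 (no overlap).
|Patch 1∩Patch 2∩Patch 3| = 0.
|Patch 1 ∪ Patch 2 ∪ Patch 3| = 26 − 1 + 0 = 25.00.

25.00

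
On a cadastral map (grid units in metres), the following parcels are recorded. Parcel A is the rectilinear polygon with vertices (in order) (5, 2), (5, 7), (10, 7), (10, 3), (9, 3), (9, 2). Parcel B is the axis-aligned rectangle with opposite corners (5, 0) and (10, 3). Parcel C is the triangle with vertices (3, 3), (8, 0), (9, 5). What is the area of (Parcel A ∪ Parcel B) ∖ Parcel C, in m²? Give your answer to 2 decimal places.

|Parcel A ∪ Parcel B| = 35.
|(Parcel A ∪ Parcel B) ∩ Parcel C| = 12.1333.
|(Parcel A ∪ Parcel B) ∖ Parcel C| = 35 − 12.1333 = 22.87.

22.87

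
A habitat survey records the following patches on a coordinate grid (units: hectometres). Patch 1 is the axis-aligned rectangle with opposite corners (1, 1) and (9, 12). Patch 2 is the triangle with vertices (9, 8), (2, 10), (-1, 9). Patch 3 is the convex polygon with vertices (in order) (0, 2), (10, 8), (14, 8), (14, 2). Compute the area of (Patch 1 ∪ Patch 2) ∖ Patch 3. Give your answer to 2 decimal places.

|Patch 1 ∪ Patch 2| = 88.8667.
|(Patch 1 ∪ Patch 2) ∩ Patch 3| = 24.
|(Patch 1 ∪ Patch 2) ∖ Patch 3| = 88.8667 − 24 = 64.87.

64.87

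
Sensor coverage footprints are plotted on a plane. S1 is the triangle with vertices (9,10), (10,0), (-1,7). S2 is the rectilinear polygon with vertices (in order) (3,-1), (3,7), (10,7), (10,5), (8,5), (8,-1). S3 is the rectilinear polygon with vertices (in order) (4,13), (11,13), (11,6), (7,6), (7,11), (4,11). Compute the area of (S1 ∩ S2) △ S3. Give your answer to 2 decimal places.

|S1 ∩ S2| = 23.4818.
|(S1 ∩ S2) ∩ S3| = 2.35.
|(S1 ∩ S2) △ S3| = 23.4818 + 34 − 4.7 = 52.78.

52.78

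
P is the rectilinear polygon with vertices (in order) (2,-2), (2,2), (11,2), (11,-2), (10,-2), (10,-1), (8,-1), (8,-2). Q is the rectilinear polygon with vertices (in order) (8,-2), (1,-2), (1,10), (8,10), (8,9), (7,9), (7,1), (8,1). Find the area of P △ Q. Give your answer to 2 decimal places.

|P| = 34, |Q| = 76, |P∩Q| = 23.
|P △ Q| = |P| + |Q| − 2·|P∩Q| = 34 + 76 − 46 = 64.00.

64.00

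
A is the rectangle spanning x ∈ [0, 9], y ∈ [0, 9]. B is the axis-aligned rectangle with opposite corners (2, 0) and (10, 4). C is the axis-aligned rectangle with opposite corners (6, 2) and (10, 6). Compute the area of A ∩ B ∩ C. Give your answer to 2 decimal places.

The intersection is the polygon with vertices (9,4), (9,2), (6,2), (6,4).
By the shoelace formula its area is 6.00.

6.00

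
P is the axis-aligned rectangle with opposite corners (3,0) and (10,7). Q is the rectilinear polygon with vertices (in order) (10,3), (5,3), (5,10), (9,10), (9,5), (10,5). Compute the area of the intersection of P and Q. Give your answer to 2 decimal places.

The intersection is the polygon with vertices (10,3), (5,3), (5,7), (9,7), (9,5), (10,5).
By the shoelace formula its area is 18.00.

18.00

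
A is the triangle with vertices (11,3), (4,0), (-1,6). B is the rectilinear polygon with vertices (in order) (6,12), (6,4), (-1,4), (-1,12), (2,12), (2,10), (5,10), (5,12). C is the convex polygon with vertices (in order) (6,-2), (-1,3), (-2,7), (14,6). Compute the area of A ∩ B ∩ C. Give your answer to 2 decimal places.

The intersection is the polygon with vertices (6,4.25), (6,4), (0.667,4), (-1,6).
By the shoelace formula its area is 6.21.

6.21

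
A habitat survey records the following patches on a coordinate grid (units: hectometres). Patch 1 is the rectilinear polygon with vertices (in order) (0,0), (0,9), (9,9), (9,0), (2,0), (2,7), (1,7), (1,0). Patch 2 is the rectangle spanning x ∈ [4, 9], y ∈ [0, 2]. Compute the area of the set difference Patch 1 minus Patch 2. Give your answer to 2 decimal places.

|Patch 1| = 74, |Patch 1∩Patch 2| = 10.
|Patch 1 ∖ Patch 2| = |Patch 1| − |Patch 1∩Patch 2| = 74 − 10 = 64.00.

64.00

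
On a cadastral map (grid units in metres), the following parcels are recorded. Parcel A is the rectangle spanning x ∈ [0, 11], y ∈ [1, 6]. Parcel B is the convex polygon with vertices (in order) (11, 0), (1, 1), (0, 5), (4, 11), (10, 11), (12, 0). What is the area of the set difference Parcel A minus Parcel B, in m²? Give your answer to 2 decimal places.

|Parcel A| = 55, |Parcel A∩Parcel B| = 52.6439.
|Parcel A ∖ Parcel B| = |Parcel A| − |Parcel A∩Parcel B| = 55 − 52.6439 = 2.36.

2.36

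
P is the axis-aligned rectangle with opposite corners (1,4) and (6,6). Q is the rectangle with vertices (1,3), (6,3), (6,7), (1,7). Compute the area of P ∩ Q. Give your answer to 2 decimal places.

10.00

|P∩Q|: x∈[1,6], y∈[4,6] → 5·2 = 10.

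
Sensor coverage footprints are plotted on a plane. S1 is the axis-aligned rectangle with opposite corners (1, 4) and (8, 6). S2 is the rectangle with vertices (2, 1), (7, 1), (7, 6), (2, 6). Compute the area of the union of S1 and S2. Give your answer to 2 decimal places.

By inclusion–exclusion:
Individual areas: |S1| = 14, |S2| = 25.
|S1∩S2|: x∈[2,7], y∈[4,6] → 5·2 = 10.
|S1 ∪ S2| = 39 − 10 = 29.00.

29.00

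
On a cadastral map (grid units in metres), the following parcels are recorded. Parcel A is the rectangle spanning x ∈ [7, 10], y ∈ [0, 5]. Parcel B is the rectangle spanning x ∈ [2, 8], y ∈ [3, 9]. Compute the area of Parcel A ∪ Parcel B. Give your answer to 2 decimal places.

49.00

By inclusion–exclusion:
Individual areas: |Parcel A| = 15, |Parcel B| = 36.
|Parcel A∩Parcel B|: x∈[7,8], y∈[3,5] → 1·2 = 2.
|Parcel A ∪ Parcel B| = 51 − 2 = 49.00.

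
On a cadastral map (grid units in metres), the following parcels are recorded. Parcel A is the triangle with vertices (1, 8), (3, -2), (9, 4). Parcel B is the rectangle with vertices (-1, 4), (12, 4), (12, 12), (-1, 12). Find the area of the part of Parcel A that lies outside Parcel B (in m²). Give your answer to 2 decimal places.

21.60

|Parcel A| = 36, |Parcel A∩Parcel B| = 14.4.
|Parcel A ∖ Parcel B| = |Parcel A| − |Parcel A∩Parcel B| = 36 − 14.4 = 21.60.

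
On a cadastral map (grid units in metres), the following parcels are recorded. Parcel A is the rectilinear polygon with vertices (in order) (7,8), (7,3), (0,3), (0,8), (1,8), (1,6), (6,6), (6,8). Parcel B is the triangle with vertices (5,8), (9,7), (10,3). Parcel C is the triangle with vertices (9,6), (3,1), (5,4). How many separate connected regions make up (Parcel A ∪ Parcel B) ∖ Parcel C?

(Parcel A ∪ Parcel B) ∖ Parcel C splits into 2 disjoint pieces (area 27.7992, area 1.0667).

2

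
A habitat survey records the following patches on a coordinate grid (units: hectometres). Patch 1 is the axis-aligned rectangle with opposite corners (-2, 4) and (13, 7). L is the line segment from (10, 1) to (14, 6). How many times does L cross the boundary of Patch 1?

2

The segment meets the boundary at (13,4.75), (12.4,4).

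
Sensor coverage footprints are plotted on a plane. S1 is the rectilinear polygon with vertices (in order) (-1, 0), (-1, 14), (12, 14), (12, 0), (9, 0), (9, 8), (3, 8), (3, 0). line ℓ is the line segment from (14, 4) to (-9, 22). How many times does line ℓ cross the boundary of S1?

The segment meets the boundary at (1.222,14), (8.889,8), (9,7.913), (12,5.565).

4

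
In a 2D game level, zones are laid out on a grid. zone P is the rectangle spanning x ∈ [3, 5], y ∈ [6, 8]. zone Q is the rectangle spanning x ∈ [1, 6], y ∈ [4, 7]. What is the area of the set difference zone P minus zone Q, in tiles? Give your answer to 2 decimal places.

2.00

|zone P∩zone Q|: x∈[3,5], y∈[6,7] → 2·1 = 2.
|zone P| = 4.
|zone P ∖ zone Q| = |zone P| − |zone P∩zone Q| = 4 − 2 = 2.00.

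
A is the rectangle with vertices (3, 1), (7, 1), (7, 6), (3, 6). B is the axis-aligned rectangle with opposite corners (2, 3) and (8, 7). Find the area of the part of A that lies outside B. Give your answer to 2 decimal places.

|A∩B|: x∈[3,7], y∈[3,6] → 4·3 = 12.
|A| = 20.
|A ∖ B| = |A| − |A∩B| = 20 − 12 = 8.00.

8.00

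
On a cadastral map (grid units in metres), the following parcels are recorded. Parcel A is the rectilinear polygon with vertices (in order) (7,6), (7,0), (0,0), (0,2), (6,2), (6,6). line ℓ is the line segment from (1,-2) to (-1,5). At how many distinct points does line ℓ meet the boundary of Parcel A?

The segment meets the boundary at (0,1.5), (0.429,0).

2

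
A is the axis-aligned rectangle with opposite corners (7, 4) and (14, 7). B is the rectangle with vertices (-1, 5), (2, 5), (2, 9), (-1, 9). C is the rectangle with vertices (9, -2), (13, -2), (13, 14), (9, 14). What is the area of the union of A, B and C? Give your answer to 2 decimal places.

85.00

By inclusion–exclusion:
Individual areas: |A| = 21, |B| = 12, |C| = 64.
|A∩B| = 0 (no overlap).
|A∩C|: x∈[9,13], y∈[4,7] → 4·3 = 12.
|B∩C| = 0 (no overlap).
|A∩B∩C| = 0.
|A ∪ B ∪ C| = 97 − 12 + 0 = 85.00.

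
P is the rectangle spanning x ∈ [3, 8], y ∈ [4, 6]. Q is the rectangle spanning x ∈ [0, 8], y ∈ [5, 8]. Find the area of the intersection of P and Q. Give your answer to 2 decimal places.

5.00

|P∩Q|: x∈[3,8], y∈[5,6] → 5·1 = 5.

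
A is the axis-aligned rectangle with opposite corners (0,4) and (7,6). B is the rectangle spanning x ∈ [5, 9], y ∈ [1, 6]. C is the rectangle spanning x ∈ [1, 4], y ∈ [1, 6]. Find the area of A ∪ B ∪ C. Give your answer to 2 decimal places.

By inclusion–exclusion:
Individual areas: |A| = 14, |B| = 20, |C| = 15.
|A∩B|: x∈[5,7], y∈[4,6] → 2·2 = 4.
|A∩C|: x∈[1,4], y∈[4,6] → 3·2 = 6.
|B∩C| = 0 (no overlap).
|A∩B∩C| = 0.
|A ∪ B ∪ C| = 49 − 10 + 0 = 39.00.

39.00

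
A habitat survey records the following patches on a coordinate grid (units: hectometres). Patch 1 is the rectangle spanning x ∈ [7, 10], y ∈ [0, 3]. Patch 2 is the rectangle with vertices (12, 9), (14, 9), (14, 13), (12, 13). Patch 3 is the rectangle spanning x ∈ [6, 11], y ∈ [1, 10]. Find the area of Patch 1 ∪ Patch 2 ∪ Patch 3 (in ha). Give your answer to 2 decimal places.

By inclusion–exclusion:
Individual areas: |Patch 1| = 9, |Patch 2| = 8, |Patch 3| = 45.
|Patch 1∩Patch 2| = 0 (no overlap).
|Patch 1∩Patch 3|: x∈[7,10], y∈[1,3] → 3·2 = 6.
|Patch 2∩Patch 3| = 0 (no overlap).
|Patch 1∩Patch 2∩Patch 3| = 0.
|Patch 1 ∪ Patch 2 ∪ Patch 3| = 62 − 6 + 0 = 56.00.

56.00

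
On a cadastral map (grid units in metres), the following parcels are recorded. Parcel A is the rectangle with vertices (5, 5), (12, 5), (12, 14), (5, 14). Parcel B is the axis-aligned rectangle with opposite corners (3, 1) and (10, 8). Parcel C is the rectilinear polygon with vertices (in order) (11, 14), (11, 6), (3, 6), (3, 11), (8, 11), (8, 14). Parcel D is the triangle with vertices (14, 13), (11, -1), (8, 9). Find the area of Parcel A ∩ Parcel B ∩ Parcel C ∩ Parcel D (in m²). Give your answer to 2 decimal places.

The intersection is the polygon with vertices (10,8), (10,6), (8.9,6), (8.3,8).
By the shoelace formula its area is 2.80.

2.80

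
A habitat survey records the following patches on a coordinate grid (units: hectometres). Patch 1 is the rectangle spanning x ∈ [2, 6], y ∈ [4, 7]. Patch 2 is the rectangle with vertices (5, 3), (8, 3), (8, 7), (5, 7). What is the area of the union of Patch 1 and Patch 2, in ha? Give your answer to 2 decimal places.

By inclusion–exclusion:
Individual areas: |Patch 1| = 12, |Patch 2| = 12.
|Patch 1∩Patch 2|: x∈[5,6], y∈[4,7] → 1·3 = 3.
|Patch 1 ∪ Patch 2| = 24 − 3 = 21.00.

21.00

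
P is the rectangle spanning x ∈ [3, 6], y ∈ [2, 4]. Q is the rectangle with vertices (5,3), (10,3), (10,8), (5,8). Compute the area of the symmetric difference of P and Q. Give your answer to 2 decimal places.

|P∩Q|: x∈[5,6], y∈[3,4] → 1·1 = 1.
|P △ Q| = |P| + |Q| − 2·|P∩Q| = 6 + 25 − 2 = 29.00.

29.00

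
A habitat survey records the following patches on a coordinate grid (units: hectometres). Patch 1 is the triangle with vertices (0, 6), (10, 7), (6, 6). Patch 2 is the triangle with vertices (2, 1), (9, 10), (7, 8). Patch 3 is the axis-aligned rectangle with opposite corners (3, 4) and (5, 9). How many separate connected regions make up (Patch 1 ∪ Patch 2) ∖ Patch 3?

(Patch 1 ∪ Patch 2) ∖ Patch 3 splits into 3 disjoint pieces (area 3.027, area 0.2857, area 0.45).

3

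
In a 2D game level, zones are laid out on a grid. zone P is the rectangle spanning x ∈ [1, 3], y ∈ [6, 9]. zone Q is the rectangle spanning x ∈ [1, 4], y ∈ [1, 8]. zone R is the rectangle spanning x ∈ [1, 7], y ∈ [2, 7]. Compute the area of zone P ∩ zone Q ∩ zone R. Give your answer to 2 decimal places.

2.00

The intersection is the polygon with vertices (1,6), (1,7), (3,7), (3,6).
By the shoelace formula its area is 2.00.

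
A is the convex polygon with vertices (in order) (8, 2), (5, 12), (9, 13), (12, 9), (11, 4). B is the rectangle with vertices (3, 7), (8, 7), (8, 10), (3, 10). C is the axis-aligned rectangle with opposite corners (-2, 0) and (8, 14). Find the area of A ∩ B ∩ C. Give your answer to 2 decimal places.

5.85

The intersection is the polygon with vertices (8,10), (8,7), (6.5,7), (5.6,10).
By the shoelace formula its area is 5.85.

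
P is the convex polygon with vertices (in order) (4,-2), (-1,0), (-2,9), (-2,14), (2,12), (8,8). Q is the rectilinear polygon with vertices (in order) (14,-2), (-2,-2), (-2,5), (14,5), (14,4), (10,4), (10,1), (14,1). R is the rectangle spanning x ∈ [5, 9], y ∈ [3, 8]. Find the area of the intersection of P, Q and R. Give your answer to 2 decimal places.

2.80

The intersection is the polygon with vertices (6.8,5), (6,3), (5,3), (5,5).
By the shoelace formula its area is 2.80.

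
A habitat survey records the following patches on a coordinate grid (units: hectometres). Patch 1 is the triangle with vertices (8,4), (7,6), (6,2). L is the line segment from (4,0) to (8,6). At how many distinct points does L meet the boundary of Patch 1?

The segment meets the boundary at (7.429,5.143), (6.4,3.6).

2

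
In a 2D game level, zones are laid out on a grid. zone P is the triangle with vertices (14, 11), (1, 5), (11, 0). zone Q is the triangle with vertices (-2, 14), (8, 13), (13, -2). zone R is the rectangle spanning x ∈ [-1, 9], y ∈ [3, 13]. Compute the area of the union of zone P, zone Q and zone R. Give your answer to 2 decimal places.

143.18

By inclusion–exclusion:
Individual areas: |zone P| = 62.5, |zone Q| = 72.5, |zone R| = 100.
|zone P∩zone Q| = 26.0601.
|zone P∩zone R| = 26.7692.
|zone Q∩zone R| = 52.2479.
|zone P∩zone Q∩zone R| = 13.2569.
|zone P ∪ zone Q ∪ zone R| = 235 − 105.0772 + 13.2569 = 143.18.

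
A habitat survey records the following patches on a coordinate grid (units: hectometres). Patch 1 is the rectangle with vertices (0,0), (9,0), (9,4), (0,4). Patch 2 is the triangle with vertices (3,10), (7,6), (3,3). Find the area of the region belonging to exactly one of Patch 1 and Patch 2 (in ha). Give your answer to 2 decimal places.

|Patch 1| = 36, |Patch 2| = 14, |Patch 1∩Patch 2| = 0.6667.
|Patch 1 △ Patch 2| = |Patch 1| + |Patch 2| − 2·|Patch 1∩Patch 2| = 36 + 14 − 1.3333 = 48.67.

48.67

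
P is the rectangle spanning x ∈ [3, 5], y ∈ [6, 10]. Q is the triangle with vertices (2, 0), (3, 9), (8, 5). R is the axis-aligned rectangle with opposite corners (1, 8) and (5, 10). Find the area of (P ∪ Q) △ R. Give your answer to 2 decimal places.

27.99

|P ∪ Q| = 28.1.
|(P ∪ Q) ∩ R| = 4.0556.
|(P ∪ Q) △ R| = 28.1 + 8 − 8.1111 = 27.99.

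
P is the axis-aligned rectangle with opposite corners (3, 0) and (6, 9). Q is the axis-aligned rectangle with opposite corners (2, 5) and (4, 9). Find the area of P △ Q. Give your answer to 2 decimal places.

|P∩Q|: x∈[3,4], y∈[5,9] → 1·4 = 4.
|P △ Q| = |P| + |Q| − 2·|P∩Q| = 27 + 8 − 8 = 27.00.

27.00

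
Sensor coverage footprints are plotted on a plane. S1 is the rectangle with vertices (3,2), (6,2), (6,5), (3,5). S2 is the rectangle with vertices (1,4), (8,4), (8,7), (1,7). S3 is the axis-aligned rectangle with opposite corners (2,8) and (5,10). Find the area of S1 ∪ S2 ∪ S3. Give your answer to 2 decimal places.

33.00

By inclusion–exclusion:
Individual areas: |S1| = 9, |S2| = 21, |S3| = 6.
|S1∩S2|: x∈[3,6], y∈[4,5] → 3·1 = 3.
|S1∩S3| = 0 (no overlap).
|S2∩S3| = 0 (no overlap).
|S1∩S2∩S3| = 0.
|S1 ∪ S2 ∪ S3| = 36 − 3 + 0 = 33.00.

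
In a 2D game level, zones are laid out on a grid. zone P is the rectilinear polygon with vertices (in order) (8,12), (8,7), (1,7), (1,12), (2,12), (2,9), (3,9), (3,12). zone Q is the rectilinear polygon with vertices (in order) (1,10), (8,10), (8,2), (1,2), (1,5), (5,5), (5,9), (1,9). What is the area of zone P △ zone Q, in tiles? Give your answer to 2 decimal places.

48.00

|zone P| = 32, |zone Q| = 40, |zone P∩zone Q| = 12.
|zone P △ zone Q| = |zone P| + |zone Q| − 2·|zone P∩zone Q| = 32 + 40 − 24 = 48.00.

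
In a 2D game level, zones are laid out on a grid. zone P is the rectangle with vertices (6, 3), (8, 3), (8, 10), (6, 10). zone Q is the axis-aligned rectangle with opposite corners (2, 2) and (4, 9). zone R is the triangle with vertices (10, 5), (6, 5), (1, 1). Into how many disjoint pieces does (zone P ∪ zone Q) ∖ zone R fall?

(zone P ∪ zone Q) ∖ zone R splits into 4 disjoint pieces (area 1.3333, area 10, area 0.125, area 12.775).

4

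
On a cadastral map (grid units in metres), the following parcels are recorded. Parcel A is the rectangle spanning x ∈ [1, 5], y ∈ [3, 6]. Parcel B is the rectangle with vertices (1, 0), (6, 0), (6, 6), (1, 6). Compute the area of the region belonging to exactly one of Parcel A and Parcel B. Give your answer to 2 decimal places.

|Parcel A∩Parcel B|: x∈[1,5], y∈[3,6] → 4·3 = 12.
|Parcel A △ Parcel B| = |Parcel A| + |Parcel B| − 2·|Parcel A∩Parcel B| = 12 + 30 − 24 = 18.00.

18.00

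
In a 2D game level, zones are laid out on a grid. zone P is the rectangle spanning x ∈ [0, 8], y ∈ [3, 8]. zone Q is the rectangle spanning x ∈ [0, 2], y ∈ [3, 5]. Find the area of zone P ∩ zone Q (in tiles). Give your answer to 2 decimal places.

4.00

|zone P∩zone Q|: x∈[0,2], y∈[3,5] → 2·2 = 4.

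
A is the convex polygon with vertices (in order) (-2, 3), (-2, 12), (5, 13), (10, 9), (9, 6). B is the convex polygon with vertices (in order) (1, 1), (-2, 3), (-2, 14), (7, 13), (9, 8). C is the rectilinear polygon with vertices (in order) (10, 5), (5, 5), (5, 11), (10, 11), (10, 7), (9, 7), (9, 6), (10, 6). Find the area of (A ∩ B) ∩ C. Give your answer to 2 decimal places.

The region (A ∩ B) ∩ C is the polygon with vertices (7.941,10.647), (9,8), (5.679,5.094), (5.333,5), (5,5), (5,11), (7.5,11).
By the shoelace formula its area is 16.99.

16.99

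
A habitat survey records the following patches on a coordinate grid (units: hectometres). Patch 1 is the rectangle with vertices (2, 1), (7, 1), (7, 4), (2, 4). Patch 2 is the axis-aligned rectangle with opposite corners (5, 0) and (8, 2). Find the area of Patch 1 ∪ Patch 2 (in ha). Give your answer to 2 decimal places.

19.00

By inclusion–exclusion:
Individual areas: |Patch 1| = 15, |Patch 2| = 6.
|Patch 1∩Patch 2|: x∈[5,7], y∈[1,2] → 2·1 = 2.
|Patch 1 ∪ Patch 2| = 21 − 2 = 19.00.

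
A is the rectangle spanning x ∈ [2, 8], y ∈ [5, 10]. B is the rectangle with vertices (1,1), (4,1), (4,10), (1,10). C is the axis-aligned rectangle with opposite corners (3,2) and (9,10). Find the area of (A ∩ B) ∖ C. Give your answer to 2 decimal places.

5.00

|A ∩ B| = 10.
|(A ∩ B) ∩ C| = 5.
|(A ∩ B) ∖ C| = 10 − 5 = 5.00.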